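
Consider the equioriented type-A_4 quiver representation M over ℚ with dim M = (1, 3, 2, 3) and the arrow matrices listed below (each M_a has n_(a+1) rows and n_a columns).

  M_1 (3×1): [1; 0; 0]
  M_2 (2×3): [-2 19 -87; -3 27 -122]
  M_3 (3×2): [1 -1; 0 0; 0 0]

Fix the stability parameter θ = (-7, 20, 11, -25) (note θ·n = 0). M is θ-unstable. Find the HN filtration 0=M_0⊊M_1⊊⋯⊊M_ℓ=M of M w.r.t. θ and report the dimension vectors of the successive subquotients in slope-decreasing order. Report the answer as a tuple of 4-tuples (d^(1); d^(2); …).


Interval decomposition of M: I[1,4], I[2,2], I[2,3], I[4,4]^2.
HN type (ℓ=5): μ^(1)=20; μ^(2)=31/2; μ^(3)=2; μ^(4)=-7; μ^(5)=-25

((0, 1, 0, 0); (0, 1, 1, 0); (0, 1, 1, 1); (1, 0, 0, 0); (0, 0, 0, 2))


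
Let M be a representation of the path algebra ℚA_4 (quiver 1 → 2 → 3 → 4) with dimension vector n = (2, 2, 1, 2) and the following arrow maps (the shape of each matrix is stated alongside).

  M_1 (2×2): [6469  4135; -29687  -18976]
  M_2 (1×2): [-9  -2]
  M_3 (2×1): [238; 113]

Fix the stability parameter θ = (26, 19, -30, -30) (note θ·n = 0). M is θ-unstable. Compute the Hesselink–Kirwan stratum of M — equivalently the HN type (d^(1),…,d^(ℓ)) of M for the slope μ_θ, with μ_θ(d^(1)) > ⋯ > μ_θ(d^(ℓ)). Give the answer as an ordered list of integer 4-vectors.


Barcode: M ≅ I[1,2], I[1,4], I[4,4]. HN layers by μ_θ (3 steps, strictly decreasing):
  μ^(1)=45/2; μ^(2)=-15/4; μ^(3)=-30

((1, 1, 0, 0); (1, 1, 1, 1); (0, 0, 0, 1))


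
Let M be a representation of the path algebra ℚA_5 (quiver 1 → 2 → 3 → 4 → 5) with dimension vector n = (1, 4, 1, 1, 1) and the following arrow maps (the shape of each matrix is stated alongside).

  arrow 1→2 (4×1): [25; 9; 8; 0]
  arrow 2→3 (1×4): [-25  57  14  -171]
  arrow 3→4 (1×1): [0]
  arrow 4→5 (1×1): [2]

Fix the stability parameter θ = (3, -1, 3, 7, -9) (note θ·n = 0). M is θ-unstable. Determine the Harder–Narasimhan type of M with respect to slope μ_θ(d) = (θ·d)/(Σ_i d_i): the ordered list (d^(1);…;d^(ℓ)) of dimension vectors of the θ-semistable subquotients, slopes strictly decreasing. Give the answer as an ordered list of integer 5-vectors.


Barcode: M ≅ I[1,2], I[2,2]^2, I[2,3], I[4,5]. HN layers by μ_θ (3 steps, strictly decreasing):
  μ^(1)=3; μ^(2)=1; μ^(3)=-1

((0, 0, 1, 0, 0); (1, 1, 0, 0, 0); (0, 3, 0, 1, 1))


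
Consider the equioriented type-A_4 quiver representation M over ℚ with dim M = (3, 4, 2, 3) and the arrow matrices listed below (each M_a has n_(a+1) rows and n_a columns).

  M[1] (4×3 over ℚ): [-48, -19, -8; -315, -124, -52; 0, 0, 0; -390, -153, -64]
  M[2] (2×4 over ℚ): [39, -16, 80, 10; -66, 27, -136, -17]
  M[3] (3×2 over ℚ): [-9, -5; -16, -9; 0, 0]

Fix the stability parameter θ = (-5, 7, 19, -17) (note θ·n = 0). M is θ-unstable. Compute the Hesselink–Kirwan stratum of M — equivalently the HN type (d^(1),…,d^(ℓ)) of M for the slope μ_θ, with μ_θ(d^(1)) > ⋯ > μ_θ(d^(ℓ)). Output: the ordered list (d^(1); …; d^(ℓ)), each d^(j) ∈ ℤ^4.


Via rank(M_{q-1}∘⋯∘M_p): M ≅ I[1,1], I[1,4]^2, I[2,2]^2, I[4,4].
μ_θ-semistable layers: μ^(1)=7; μ^(2)=3; μ^(3)=-5; μ^(4)=-17

((0, 2, 0, 0); (0, 2, 2, 2); (3, 0, 0, 0); (0, 0, 0, 1))


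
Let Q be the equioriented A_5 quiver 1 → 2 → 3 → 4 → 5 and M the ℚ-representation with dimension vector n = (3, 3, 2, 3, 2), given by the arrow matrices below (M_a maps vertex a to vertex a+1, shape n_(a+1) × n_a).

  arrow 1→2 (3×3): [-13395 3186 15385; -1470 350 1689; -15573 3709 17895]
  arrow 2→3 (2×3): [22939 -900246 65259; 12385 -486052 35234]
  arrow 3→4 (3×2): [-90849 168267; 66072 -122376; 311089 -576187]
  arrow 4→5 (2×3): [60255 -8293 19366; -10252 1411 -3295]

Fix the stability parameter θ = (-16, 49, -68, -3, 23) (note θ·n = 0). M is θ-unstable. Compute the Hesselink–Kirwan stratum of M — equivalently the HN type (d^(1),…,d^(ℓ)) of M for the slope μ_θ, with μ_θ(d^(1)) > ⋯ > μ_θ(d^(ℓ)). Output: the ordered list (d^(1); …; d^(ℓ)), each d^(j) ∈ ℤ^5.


Interval decomposition of M: I[1,2], I[1,3], I[1,5], I[4,4], I[4,5].
HN type (ℓ=5): μ^(1)=49; μ^(2)=23; μ^(3)=-3; μ^(4)=-19/2; μ^(5)=-16

((0, 1, 0, 0, 0); (0, 0, 0, 0, 2); (0, 0, 0, 3, 0); (0, 2, 2, 0, 0); (3, 0, 0, 0, 0))


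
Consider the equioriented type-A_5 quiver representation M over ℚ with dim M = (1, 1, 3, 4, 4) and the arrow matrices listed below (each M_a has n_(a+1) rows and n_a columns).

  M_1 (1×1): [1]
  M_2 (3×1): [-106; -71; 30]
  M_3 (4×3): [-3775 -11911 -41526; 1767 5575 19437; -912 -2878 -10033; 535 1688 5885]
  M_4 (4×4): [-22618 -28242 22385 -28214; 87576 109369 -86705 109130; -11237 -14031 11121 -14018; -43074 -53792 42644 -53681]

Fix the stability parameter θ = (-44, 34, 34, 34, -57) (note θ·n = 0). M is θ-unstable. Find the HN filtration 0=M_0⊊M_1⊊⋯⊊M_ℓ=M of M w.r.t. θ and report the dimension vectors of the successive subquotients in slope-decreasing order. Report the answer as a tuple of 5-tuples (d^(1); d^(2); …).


Interval decomposition of M: I[1,5], I[3,5]^2, I[4,5].
HN type (ℓ=4): μ^(1)=45/4; μ^(2)=11/3; μ^(3)=-23/2; μ^(4)=-44

((0, 1, 1, 1, 1); (0, 0, 2, 2, 2); (0, 0, 0, 1, 1); (1, 0, 0, 0, 0))


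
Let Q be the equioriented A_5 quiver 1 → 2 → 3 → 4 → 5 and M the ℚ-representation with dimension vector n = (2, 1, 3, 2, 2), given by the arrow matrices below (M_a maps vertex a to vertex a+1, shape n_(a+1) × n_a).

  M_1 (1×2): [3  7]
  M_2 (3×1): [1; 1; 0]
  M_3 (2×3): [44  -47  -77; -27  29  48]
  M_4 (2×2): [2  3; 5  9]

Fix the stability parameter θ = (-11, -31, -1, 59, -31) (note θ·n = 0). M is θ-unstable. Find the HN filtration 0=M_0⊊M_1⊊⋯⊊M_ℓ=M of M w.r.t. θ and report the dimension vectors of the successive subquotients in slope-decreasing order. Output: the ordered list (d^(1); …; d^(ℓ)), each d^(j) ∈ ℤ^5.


Interval decomposition of M: I[1,1], I[1,5], I[3,3], I[3,5].
HN type (ℓ=4): μ^(1)=14; μ^(2)=-1; μ^(3)=-11; μ^(4)=-21

((0, 0, 0, 2, 2); (0, 0, 3, 0, 0); (1, 0, 0, 0, 0); (1, 1, 0, 0, 0))


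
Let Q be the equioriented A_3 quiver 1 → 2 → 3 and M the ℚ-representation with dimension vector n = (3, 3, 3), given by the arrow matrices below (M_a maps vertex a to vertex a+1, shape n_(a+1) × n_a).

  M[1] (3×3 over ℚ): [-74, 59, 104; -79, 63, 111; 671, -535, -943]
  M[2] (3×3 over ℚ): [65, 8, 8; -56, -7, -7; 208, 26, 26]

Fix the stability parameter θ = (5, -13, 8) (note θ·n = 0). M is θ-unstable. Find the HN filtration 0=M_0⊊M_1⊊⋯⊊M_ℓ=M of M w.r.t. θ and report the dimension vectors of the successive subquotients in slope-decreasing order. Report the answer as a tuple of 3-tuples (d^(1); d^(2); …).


Barcode: M ≅ I[1,1], I[1,2], I[1,3], I[2,3], I[3,3]. HN layers by μ_θ (4 steps, strictly decreasing):
  μ^(1)=8; μ^(2)=5; μ^(3)=-4; μ^(4)=-13

((0, 0, 3); (1, 0, 0); (2, 2, 0); (0, 1, 0))


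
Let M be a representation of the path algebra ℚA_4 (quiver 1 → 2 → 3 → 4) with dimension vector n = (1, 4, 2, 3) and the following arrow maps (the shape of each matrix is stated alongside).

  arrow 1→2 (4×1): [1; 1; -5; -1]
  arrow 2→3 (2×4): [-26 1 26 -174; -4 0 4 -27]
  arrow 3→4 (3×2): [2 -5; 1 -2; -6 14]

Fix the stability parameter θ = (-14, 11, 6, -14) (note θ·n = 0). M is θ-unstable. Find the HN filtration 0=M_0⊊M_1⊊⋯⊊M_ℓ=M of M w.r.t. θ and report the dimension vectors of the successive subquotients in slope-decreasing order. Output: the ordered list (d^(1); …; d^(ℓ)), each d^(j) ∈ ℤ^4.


Via rank(M_{q-1}∘⋯∘M_p): M ≅ I[1,4], I[2,2]^2, I[2,4], I[4,4].
μ_θ-semistable layers: μ^(1)=11; μ^(2)=1; μ^(3)=-14

((0, 2, 0, 0); (0, 2, 2, 2); (1, 0, 0, 1))


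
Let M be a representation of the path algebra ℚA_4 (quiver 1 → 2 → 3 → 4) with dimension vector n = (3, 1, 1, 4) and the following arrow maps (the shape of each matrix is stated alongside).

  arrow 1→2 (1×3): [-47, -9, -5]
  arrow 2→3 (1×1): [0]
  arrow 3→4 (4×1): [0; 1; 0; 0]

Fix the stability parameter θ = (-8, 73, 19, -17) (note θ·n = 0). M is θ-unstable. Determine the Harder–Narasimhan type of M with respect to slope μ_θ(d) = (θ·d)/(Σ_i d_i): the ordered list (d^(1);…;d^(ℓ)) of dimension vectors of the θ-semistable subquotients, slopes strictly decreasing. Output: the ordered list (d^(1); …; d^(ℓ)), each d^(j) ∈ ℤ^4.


Via rank(M_{q-1}∘⋯∘M_p): M ≅ I[1,1]^2, I[1,2], I[3,4], I[4,4]^3.
μ_θ-semistable layers: μ^(1)=73; μ^(2)=1; μ^(3)=-8; μ^(4)=-17

((0, 1, 0, 0); (0, 0, 1, 1); (3, 0, 0, 0); (0, 0, 0, 3))


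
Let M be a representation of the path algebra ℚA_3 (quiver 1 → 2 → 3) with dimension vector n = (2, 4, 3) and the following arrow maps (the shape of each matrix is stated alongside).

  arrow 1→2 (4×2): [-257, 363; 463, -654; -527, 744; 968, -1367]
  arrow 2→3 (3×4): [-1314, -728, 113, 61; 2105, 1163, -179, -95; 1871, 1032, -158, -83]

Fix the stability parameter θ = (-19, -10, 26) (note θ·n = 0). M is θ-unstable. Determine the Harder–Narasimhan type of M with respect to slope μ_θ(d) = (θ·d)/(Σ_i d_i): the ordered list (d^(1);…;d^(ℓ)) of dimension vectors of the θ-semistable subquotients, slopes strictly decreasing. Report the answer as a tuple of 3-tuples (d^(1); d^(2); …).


Via rank(M_{q-1}∘⋯∘M_p): M ≅ I[1,3]^2, I[2,2], I[2,3].
μ_θ-semistable layers: μ^(1)=26; μ^(2)=-10; μ^(3)=-19

((0, 0, 3); (0, 4, 0); (2, 0, 0))


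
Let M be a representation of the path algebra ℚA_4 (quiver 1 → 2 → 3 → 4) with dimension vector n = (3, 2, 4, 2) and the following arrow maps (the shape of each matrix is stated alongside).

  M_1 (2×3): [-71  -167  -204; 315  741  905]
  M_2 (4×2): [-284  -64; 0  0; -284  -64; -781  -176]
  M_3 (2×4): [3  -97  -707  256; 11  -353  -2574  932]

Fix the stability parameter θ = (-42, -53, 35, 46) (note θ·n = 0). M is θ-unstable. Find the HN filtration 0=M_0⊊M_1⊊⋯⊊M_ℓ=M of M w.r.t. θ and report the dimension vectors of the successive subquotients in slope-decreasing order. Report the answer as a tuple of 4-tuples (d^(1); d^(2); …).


Interval decomposition of M: I[1,1], I[1,2], I[1,3], I[3,3], I[3,4]^2.
HN type (ℓ=4): μ^(1)=46; μ^(2)=35; μ^(3)=-42; μ^(4)=-95/2

((0, 0, 0, 2); (0, 0, 4, 0); (1, 0, 0, 0); (2, 2, 0, 0))


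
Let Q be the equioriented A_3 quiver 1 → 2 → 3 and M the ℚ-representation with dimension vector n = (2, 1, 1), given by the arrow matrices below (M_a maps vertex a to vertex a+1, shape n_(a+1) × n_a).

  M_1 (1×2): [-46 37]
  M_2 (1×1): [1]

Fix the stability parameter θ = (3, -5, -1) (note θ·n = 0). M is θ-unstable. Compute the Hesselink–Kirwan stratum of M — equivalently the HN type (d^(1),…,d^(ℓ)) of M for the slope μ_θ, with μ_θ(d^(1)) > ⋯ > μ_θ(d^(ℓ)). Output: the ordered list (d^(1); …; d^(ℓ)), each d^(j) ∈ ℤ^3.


Interval decomposition of M: I[1,1], I[1,3].
HN type (ℓ=2): μ^(1)=3; μ^(2)=-1

((1, 0, 0); (1, 1, 1))


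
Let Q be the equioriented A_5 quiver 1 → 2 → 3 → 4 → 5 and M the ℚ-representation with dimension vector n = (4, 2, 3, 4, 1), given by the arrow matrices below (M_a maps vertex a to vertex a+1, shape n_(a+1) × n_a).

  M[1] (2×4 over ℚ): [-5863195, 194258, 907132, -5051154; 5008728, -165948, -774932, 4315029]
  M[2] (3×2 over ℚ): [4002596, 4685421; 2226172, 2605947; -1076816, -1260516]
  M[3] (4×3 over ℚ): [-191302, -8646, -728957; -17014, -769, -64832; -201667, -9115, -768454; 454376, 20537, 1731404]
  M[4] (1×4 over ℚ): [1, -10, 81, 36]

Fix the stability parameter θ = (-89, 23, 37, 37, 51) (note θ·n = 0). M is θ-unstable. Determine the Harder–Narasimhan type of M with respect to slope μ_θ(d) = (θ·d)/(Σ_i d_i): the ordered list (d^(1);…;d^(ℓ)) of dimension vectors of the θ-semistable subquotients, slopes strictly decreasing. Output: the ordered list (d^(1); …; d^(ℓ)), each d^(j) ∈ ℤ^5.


Barcode: M ≅ I[1,1]^2, I[1,2], I[1,5], I[3,4]^2, I[4,4]. HN layers by μ_θ (4 steps, strictly decreasing):
  μ^(1)=51; μ^(2)=37; μ^(3)=23; μ^(4)=-89

((0, 0, 0, 0, 1); (0, 0, 3, 4, 0); (0, 2, 0, 0, 0); (4, 0, 0, 0, 0))


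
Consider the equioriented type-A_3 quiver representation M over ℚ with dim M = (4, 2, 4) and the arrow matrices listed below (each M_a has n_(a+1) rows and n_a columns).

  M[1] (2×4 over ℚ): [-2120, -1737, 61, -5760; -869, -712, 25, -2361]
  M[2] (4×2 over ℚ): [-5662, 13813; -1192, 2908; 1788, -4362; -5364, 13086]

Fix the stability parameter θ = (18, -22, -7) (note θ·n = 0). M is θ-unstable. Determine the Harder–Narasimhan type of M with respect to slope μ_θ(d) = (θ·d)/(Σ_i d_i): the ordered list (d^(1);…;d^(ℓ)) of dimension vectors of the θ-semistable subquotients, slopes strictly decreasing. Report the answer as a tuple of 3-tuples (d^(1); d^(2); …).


Interval decomposition of M: I[1,1]^2, I[1,2], I[1,3], I[3,3]^3.
HN type (ℓ=4): μ^(1)=18; μ^(2)=-2; μ^(3)=-11/3; μ^(4)=-7

((2, 0, 0); (1, 1, 0); (1, 1, 1); (0, 0, 3))


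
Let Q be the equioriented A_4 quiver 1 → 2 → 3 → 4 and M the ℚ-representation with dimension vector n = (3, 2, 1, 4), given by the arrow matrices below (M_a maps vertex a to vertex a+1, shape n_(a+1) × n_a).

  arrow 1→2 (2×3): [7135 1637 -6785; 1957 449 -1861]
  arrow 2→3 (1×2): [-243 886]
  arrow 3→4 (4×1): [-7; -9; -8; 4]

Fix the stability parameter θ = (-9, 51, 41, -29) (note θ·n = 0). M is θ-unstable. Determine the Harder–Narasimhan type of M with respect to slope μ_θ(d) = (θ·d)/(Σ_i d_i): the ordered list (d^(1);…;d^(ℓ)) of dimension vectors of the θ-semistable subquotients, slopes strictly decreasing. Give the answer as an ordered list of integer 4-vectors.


Interval decomposition of M: I[1,1], I[1,2], I[1,4], I[4,4]^3.
HN type (ℓ=4): μ^(1)=51; μ^(2)=21; μ^(3)=-9; μ^(4)=-29

((0, 1, 0, 0); (0, 1, 1, 1); (3, 0, 0, 0); (0, 0, 0, 3))


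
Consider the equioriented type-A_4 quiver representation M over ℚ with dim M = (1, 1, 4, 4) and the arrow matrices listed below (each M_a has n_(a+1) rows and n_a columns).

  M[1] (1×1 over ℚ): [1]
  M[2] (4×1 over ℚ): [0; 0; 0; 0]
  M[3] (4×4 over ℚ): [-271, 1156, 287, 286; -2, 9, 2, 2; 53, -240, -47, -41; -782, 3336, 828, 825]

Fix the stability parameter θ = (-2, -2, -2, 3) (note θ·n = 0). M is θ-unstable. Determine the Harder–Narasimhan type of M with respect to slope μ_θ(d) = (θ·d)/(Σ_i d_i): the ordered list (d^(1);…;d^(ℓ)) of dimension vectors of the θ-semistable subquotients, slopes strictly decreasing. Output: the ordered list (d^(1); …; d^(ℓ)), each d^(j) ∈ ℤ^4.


Via rank(M_{q-1}∘⋯∘M_p): M ≅ I[1,2], I[3,3], I[3,4]^3, I[4,4].
μ_θ-semistable layers: μ^(1)=3; μ^(2)=-2

((0, 0, 0, 4); (1, 1, 4, 0))


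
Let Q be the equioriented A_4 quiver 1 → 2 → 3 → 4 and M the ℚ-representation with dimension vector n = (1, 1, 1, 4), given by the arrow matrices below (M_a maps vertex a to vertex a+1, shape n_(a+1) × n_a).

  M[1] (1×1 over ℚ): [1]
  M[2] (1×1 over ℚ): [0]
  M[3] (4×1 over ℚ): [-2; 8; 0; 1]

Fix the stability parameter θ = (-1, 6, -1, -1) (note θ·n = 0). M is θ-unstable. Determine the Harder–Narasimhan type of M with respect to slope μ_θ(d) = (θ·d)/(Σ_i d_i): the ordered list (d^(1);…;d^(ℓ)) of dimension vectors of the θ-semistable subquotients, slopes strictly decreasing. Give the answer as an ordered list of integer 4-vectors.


Via rank(M_{q-1}∘⋯∘M_p): M ≅ I[1,2], I[3,4], I[4,4]^3.
μ_θ-semistable layers: μ^(1)=6; μ^(2)=-1

((0, 1, 0, 0); (1, 0, 1, 4))


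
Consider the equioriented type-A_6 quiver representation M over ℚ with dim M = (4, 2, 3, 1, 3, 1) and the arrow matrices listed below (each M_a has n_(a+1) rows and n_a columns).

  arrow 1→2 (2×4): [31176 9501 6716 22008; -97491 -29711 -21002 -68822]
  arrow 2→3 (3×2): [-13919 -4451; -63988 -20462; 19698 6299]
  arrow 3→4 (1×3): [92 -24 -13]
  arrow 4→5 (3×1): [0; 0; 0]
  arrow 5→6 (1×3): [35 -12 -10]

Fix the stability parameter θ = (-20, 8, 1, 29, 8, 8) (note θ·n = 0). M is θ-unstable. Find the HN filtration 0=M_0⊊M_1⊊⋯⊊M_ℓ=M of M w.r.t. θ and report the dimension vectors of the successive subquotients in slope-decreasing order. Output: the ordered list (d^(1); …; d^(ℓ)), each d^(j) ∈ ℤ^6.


Via rank(M_{q-1}∘⋯∘M_p): M ≅ I[1,1]^2, I[1,3], I[1,4], I[3,3], I[5,5]^2, I[5,6].
μ_θ-semistable layers: μ^(1)=29; μ^(2)=8; μ^(3)=9/2; μ^(4)=1; μ^(5)=-20

((0, 0, 0, 1, 0, 0); (0, 0, 0, 0, 3, 1); (0, 2, 2, 0, 0, 0); (0, 0, 1, 0, 0, 0); (4, 0, 0, 0, 0, 0))


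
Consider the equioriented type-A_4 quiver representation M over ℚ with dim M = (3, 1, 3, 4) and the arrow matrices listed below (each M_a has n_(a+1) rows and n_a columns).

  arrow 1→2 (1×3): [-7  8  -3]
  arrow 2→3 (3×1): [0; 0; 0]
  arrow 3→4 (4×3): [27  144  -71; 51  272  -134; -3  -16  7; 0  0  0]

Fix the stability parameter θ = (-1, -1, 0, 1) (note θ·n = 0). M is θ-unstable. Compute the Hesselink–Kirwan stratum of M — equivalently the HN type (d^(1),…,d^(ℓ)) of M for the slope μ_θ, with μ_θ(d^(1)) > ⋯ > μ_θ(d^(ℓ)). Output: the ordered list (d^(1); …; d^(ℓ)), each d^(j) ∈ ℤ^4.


Interval decomposition of M: I[1,1]^2, I[1,2], I[3,3], I[3,4]^2, I[4,4]^2.
HN type (ℓ=3): μ^(1)=1; μ^(2)=0; μ^(3)=-1

((0, 0, 0, 4); (0, 0, 3, 0); (3, 1, 0, 0))


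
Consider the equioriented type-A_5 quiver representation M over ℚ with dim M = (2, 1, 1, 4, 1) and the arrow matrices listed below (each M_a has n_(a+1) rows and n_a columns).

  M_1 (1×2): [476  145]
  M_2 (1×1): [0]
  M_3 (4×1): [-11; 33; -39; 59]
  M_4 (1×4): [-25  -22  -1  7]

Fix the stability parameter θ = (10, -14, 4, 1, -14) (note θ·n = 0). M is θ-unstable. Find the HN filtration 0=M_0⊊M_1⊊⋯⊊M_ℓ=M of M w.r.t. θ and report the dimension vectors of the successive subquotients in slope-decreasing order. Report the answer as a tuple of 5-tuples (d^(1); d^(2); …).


Via rank(M_{q-1}∘⋯∘M_p): M ≅ I[1,1], I[1,2], I[3,5], I[4,4]^3.
μ_θ-semistable layers: μ^(1)=10; μ^(2)=1; μ^(3)=-2; μ^(4)=-3

((1, 0, 0, 0, 0); (0, 0, 0, 3, 0); (1, 1, 0, 0, 0); (0, 0, 1, 1, 1))


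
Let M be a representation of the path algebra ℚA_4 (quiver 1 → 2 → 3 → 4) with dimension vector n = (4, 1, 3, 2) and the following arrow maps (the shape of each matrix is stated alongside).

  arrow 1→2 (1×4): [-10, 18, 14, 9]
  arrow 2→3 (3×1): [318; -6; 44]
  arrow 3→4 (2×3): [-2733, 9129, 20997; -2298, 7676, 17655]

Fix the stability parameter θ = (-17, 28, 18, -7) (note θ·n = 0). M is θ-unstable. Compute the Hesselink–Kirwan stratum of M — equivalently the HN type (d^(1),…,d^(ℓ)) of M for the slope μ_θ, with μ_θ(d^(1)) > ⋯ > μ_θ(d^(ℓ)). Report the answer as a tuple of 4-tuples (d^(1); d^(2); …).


Barcode: M ≅ I[1,1]^3, I[1,3], I[3,4]^2. HN layers by μ_θ (3 steps, strictly decreasing):
  μ^(1)=23; μ^(2)=11/2; μ^(3)=-17

((0, 1, 1, 0); (0, 0, 2, 2); (4, 0, 0, 0))


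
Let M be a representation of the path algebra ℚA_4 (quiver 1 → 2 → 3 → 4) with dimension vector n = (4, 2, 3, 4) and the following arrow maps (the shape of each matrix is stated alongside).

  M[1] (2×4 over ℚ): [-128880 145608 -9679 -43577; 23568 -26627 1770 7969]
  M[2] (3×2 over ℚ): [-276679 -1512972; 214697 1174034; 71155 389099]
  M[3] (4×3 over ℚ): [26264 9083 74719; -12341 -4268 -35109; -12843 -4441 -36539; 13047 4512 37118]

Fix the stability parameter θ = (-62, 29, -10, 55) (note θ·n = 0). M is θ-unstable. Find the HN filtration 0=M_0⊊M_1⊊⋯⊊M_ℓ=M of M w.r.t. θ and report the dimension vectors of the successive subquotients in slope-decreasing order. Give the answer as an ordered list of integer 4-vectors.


Barcode: M ≅ I[1,1]^2, I[1,4]^2, I[3,4], I[4,4]. HN layers by μ_θ (4 steps, strictly decreasing):
  μ^(1)=55; μ^(2)=19/2; μ^(3)=-10; μ^(4)=-62

((0, 0, 0, 4); (0, 2, 2, 0); (0, 0, 1, 0); (4, 0, 0, 0))


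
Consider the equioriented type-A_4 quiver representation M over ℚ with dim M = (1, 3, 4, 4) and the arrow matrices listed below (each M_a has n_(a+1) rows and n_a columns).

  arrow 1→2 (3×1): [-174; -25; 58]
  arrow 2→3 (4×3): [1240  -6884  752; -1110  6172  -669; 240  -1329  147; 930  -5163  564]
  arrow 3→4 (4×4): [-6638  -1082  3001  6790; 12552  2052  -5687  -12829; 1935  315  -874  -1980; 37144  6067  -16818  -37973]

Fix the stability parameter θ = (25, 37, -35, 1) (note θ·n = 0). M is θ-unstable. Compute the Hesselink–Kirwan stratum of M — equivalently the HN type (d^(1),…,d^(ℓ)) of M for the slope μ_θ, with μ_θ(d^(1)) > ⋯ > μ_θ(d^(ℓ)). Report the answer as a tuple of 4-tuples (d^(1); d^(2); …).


Interval decomposition of M: I[1,4], I[2,2], I[2,4], I[3,4]^2.
HN type (ℓ=4): μ^(1)=37; μ^(2)=7; μ^(3)=1; μ^(4)=-35

((0, 1, 0, 0); (1, 1, 1, 1); (0, 1, 1, 3); (0, 0, 2, 0))


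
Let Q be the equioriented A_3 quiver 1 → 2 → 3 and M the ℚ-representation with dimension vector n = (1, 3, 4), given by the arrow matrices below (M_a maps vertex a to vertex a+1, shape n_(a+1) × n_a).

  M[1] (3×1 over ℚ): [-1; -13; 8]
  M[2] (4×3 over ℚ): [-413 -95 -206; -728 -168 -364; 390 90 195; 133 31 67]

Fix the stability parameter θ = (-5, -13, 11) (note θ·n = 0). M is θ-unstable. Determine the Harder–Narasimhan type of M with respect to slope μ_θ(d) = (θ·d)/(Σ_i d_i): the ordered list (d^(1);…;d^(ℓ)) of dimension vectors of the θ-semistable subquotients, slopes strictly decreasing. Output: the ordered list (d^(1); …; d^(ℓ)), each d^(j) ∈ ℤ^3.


Via rank(M_{q-1}∘⋯∘M_p): M ≅ I[1,2], I[2,3]^2, I[3,3]^2.
μ_θ-semistable layers: μ^(1)=11; μ^(2)=-9; μ^(3)=-13

((0, 0, 4); (1, 1, 0); (0, 2, 0))


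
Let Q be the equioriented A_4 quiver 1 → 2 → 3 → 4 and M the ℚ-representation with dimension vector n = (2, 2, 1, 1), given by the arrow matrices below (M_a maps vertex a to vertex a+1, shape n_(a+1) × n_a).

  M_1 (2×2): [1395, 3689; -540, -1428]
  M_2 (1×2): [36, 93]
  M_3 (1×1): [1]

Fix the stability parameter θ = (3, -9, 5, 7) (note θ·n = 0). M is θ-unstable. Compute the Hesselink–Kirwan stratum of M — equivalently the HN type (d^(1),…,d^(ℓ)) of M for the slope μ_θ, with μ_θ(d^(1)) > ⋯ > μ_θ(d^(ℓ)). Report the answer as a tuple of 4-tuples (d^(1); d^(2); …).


Interval decomposition of M: I[1,1], I[1,2], I[2,4].
HN type (ℓ=5): μ^(1)=7; μ^(2)=5; μ^(3)=3; μ^(4)=-3; μ^(5)=-9

((0, 0, 0, 1); (0, 0, 1, 0); (1, 0, 0, 0); (1, 1, 0, 0); (0, 1, 0, 0))


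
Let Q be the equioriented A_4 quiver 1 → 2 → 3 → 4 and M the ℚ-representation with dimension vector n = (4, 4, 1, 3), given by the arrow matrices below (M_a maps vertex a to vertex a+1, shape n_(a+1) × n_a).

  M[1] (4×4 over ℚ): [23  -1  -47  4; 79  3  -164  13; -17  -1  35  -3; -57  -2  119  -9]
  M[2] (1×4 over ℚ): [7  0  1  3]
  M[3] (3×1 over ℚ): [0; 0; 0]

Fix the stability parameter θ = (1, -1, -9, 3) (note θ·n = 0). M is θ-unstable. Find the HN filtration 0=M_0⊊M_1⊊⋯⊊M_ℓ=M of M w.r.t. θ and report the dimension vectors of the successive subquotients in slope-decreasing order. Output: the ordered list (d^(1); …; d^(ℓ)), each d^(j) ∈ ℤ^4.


Barcode: M ≅ I[1,2]^3, I[1,3], I[4,4]^3. HN layers by μ_θ (3 steps, strictly decreasing):
  μ^(1)=3; μ^(2)=0; μ^(3)=-3

((0, 0, 0, 3); (3, 3, 0, 0); (1, 1, 1, 0))


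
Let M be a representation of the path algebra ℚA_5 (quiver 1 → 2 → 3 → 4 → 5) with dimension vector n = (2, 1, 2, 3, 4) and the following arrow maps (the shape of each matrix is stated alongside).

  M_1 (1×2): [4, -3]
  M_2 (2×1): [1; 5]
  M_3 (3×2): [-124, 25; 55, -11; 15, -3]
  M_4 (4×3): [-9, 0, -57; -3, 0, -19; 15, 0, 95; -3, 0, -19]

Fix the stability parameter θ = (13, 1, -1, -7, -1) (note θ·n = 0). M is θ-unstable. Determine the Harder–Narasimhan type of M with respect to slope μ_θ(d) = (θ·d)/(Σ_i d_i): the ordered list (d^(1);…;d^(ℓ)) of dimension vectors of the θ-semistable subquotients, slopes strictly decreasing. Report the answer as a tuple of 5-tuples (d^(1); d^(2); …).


Barcode: M ≅ I[1,1], I[1,5], I[3,4], I[4,4], I[5,5]^3. HN layers by μ_θ (5 steps, strictly decreasing):
  μ^(1)=13; μ^(2)=1; μ^(3)=-1; μ^(4)=-4; μ^(5)=-7

((1, 0, 0, 0, 0); (1, 1, 1, 1, 1); (0, 0, 0, 0, 3); (0, 0, 1, 1, 0); (0, 0, 0, 1, 0))


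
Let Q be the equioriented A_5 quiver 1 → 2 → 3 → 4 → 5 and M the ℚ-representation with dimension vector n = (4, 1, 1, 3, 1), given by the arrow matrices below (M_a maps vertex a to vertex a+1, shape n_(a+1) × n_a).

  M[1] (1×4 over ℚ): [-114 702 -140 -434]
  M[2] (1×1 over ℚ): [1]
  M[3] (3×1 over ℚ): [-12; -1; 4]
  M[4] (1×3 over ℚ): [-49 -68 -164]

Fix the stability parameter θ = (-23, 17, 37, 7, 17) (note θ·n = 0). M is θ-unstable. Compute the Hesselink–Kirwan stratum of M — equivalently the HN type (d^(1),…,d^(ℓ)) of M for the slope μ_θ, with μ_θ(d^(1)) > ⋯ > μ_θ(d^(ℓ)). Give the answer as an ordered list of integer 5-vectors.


Interval decomposition of M: I[1,1]^3, I[1,4], I[4,4], I[4,5].
HN type (ℓ=4): μ^(1)=22; μ^(2)=17; μ^(3)=7; μ^(4)=-23

((0, 0, 1, 1, 0); (0, 1, 0, 0, 1); (0, 0, 0, 2, 0); (4, 0, 0, 0, 0))


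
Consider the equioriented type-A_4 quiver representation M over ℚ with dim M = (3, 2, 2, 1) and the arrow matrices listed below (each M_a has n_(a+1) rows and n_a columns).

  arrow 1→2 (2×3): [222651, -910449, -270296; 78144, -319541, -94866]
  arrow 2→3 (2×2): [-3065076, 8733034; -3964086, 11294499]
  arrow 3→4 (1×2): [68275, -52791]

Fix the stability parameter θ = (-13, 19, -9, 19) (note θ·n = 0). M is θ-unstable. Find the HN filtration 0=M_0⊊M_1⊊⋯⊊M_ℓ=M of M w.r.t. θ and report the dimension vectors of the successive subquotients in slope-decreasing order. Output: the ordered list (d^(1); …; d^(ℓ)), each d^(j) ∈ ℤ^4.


Via rank(M_{q-1}∘⋯∘M_p): M ≅ I[1,1], I[1,2], I[1,4], I[3,3].
μ_θ-semistable layers: μ^(1)=19; μ^(2)=5; μ^(3)=-9; μ^(4)=-13

((0, 1, 0, 1); (0, 1, 1, 0); (0, 0, 1, 0); (3, 0, 0, 0))


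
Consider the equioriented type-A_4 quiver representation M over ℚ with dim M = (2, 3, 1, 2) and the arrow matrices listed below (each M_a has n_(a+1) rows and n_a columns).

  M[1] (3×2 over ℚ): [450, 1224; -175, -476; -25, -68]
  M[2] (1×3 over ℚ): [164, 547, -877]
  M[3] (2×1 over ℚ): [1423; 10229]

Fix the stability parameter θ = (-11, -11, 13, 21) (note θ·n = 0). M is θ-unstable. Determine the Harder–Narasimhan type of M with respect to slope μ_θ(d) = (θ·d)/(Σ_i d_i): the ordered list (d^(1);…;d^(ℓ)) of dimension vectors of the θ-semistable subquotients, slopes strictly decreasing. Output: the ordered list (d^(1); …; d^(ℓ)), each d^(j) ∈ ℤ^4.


Interval decomposition of M: I[1,1], I[1,2], I[2,2], I[2,4], I[4,4].
HN type (ℓ=3): μ^(1)=21; μ^(2)=13; μ^(3)=-11

((0, 0, 0, 2); (0, 0, 1, 0); (2, 3, 0, 0))


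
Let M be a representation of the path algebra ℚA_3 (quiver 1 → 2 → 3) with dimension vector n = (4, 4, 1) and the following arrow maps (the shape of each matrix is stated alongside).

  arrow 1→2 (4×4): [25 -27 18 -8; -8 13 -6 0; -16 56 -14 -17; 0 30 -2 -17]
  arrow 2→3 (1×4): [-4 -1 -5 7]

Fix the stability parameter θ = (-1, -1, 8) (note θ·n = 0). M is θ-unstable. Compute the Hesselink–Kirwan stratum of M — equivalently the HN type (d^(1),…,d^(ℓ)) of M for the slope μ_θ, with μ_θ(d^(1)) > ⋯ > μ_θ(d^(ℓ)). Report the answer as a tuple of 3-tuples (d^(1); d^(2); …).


Interval decomposition of M: I[1,1], I[1,2]^2, I[1,3], I[2,2].
HN type (ℓ=2): μ^(1)=8; μ^(2)=-1

((0, 0, 1); (4, 4, 0))


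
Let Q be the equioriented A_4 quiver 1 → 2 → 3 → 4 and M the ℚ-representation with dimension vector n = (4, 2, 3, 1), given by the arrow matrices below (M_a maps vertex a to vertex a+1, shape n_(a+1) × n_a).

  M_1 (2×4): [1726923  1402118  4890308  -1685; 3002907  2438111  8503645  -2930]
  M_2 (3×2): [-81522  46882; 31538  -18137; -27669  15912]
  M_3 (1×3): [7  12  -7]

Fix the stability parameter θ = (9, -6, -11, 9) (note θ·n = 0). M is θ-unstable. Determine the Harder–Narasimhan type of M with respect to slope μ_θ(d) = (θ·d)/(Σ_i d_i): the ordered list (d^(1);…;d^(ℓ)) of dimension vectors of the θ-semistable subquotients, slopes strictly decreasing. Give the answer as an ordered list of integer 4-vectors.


Barcode: M ≅ I[1,1]^2, I[1,3], I[1,4], I[3,3]. HN layers by μ_θ (3 steps, strictly decreasing):
  μ^(1)=9; μ^(2)=-8/3; μ^(3)=-11

((2, 0, 0, 1); (2, 2, 2, 0); (0, 0, 1, 0))


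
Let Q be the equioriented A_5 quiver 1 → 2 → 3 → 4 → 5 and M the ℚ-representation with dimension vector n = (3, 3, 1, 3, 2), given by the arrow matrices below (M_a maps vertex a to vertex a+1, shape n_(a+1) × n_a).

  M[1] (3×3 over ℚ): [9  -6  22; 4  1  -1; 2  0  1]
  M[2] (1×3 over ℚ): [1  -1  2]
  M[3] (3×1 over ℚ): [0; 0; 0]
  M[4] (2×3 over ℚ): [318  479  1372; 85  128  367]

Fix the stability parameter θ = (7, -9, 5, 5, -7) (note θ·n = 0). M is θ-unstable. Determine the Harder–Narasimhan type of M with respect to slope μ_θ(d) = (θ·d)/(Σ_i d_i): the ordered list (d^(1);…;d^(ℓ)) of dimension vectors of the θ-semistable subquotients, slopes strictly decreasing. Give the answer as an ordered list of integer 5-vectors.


Interval decomposition of M: I[1,2]^2, I[1,3], I[4,4], I[4,5]^2.
HN type (ℓ=2): μ^(1)=5; μ^(2)=-1

((0, 0, 1, 1, 0); (3, 3, 0, 2, 2))


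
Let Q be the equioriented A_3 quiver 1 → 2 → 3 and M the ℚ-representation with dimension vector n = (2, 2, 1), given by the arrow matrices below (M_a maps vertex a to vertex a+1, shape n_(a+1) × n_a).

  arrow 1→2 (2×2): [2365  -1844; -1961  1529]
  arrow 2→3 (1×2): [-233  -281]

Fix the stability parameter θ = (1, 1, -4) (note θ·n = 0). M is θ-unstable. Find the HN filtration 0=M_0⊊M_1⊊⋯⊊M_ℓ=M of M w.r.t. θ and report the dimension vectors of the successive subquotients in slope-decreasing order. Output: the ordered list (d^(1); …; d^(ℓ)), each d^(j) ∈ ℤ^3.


Via rank(M_{q-1}∘⋯∘M_p): M ≅ I[1,2], I[1,3].
μ_θ-semistable layers: μ^(1)=1; μ^(2)=-2/3

((1, 1, 0); (1, 1, 1))


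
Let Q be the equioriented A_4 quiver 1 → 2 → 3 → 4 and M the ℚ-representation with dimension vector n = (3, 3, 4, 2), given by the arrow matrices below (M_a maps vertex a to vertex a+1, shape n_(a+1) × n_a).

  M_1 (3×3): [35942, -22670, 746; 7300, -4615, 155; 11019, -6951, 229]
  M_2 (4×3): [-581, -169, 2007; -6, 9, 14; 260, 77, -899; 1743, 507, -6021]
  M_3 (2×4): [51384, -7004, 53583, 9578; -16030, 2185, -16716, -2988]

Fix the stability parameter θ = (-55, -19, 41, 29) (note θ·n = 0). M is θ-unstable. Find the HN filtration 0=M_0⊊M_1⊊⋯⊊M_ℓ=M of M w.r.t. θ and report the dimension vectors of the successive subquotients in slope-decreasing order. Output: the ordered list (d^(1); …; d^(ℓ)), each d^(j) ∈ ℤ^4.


Via rank(M_{q-1}∘⋯∘M_p): M ≅ I[1,1], I[1,4]^2, I[2,3], I[3,3].
μ_θ-semistable layers: μ^(1)=41; μ^(2)=35; μ^(3)=-19; μ^(4)=-55

((0, 0, 2, 0); (0, 0, 2, 2); (0, 3, 0, 0); (3, 0, 0, 0))


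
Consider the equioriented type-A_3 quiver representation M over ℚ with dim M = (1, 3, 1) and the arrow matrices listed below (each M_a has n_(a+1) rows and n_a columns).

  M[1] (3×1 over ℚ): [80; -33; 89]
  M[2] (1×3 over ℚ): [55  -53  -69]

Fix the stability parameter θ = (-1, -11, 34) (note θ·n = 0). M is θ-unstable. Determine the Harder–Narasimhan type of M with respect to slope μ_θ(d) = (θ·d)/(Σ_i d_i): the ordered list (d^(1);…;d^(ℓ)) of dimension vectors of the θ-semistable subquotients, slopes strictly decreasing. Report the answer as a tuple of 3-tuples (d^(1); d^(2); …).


Interval decomposition of M: I[1,3], I[2,2]^2.
HN type (ℓ=3): μ^(1)=34; μ^(2)=-6; μ^(3)=-11

((0, 0, 1); (1, 1, 0); (0, 2, 0))


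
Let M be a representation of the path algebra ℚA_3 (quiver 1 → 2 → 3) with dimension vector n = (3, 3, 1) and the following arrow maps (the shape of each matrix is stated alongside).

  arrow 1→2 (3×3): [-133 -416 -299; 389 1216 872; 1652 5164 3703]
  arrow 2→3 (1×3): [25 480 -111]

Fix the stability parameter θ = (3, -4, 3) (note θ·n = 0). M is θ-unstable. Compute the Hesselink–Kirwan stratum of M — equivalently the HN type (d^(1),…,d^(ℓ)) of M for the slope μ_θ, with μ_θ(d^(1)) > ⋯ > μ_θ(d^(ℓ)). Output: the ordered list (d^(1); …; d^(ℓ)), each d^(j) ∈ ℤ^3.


Interval decomposition of M: I[1,2]^2, I[1,3].
HN type (ℓ=2): μ^(1)=3; μ^(2)=-1/2

((0, 0, 1); (3, 3, 0))


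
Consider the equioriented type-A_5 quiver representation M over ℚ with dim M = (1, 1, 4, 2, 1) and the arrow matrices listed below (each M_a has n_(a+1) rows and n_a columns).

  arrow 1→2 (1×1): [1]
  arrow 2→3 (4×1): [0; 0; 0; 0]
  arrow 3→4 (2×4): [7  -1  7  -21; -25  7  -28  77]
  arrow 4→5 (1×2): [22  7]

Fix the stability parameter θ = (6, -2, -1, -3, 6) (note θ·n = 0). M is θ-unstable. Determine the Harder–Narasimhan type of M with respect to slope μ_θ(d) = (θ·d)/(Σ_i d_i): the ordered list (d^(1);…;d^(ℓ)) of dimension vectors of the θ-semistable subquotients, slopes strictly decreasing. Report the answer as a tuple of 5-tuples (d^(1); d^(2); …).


Interval decomposition of M: I[1,2], I[3,3]^2, I[3,4], I[3,5].
HN type (ℓ=4): μ^(1)=6; μ^(2)=2; μ^(3)=-1; μ^(4)=-2

((0, 0, 0, 0, 1); (1, 1, 0, 0, 0); (0, 0, 2, 0, 0); (0, 0, 2, 2, 0))


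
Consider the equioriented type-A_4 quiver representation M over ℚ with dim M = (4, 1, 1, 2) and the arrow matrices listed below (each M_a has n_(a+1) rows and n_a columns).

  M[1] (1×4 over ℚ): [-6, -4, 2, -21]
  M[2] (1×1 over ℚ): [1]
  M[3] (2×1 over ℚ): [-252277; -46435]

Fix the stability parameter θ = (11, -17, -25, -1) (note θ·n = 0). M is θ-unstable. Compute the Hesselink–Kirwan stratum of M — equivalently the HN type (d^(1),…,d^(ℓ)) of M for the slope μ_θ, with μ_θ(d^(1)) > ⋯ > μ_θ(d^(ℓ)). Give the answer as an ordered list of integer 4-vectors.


Via rank(M_{q-1}∘⋯∘M_p): M ≅ I[1,1]^3, I[1,4], I[4,4].
μ_θ-semistable layers: μ^(1)=11; μ^(2)=-1; μ^(3)=-31/3

((3, 0, 0, 0); (0, 0, 0, 2); (1, 1, 1, 0))


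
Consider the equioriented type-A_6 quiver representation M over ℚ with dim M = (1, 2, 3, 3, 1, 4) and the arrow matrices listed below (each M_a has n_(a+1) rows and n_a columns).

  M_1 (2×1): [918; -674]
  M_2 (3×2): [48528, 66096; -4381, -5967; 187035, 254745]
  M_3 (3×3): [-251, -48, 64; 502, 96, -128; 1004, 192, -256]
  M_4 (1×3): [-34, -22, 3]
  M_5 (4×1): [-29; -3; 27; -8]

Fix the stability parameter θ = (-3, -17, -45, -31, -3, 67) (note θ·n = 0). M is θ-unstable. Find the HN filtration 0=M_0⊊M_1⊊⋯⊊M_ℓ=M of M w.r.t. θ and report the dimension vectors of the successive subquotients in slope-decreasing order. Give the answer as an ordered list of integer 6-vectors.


Via rank(M_{q-1}∘⋯∘M_p): M ≅ I[1,2], I[2,3], I[3,3], I[3,6], I[4,4]^2, I[6,6]^3.
μ_θ-semistable layers: μ^(1)=67; μ^(2)=-3; μ^(3)=-10; μ^(4)=-31; μ^(5)=-45

((0, 0, 0, 0, 0, 4); (0, 0, 0, 0, 1, 0); (1, 1, 0, 0, 0, 0); (0, 1, 1, 3, 0, 0); (0, 0, 2, 0, 0, 0))


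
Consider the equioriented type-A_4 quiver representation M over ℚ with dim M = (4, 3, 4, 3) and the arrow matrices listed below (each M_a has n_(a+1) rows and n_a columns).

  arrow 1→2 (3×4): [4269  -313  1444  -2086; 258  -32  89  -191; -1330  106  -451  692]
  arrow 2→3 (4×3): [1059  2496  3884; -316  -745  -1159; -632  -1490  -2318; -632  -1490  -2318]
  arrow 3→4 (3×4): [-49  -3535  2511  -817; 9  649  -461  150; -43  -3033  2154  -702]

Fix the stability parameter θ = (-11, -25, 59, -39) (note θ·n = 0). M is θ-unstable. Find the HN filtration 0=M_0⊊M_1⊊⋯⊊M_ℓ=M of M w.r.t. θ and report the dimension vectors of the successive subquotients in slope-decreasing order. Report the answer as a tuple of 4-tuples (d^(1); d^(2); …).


Interval decomposition of M: I[1,1], I[1,2], I[1,3], I[1,4], I[3,4]^2.
HN type (ℓ=4): μ^(1)=59; μ^(2)=10; μ^(3)=-11; μ^(4)=-18

((0, 0, 1, 0); (0, 0, 3, 3); (1, 0, 0, 0); (3, 3, 0, 0))


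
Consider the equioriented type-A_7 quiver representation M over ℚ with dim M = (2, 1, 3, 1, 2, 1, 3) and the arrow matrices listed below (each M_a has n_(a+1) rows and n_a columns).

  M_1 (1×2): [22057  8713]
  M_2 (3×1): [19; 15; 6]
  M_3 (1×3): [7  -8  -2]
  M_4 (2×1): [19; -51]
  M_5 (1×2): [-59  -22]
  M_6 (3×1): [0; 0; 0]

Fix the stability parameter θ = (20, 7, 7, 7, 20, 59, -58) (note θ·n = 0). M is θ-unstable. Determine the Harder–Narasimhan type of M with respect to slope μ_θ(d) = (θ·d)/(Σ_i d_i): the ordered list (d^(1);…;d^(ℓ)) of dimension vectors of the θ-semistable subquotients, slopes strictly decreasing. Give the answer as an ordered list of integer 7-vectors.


Via rank(M_{q-1}∘⋯∘M_p): M ≅ I[1,1], I[1,6], I[3,3]^2, I[5,5], I[7,7]^3.
μ_θ-semistable layers: μ^(1)=59; μ^(2)=20; μ^(3)=41/4; μ^(4)=7; μ^(5)=-58

((0, 0, 0, 0, 0, 1, 0); (1, 0, 0, 0, 2, 0, 0); (1, 1, 1, 1, 0, 0, 0); (0, 0, 2, 0, 0, 0, 0); (0, 0, 0, 0, 0, 0, 3))


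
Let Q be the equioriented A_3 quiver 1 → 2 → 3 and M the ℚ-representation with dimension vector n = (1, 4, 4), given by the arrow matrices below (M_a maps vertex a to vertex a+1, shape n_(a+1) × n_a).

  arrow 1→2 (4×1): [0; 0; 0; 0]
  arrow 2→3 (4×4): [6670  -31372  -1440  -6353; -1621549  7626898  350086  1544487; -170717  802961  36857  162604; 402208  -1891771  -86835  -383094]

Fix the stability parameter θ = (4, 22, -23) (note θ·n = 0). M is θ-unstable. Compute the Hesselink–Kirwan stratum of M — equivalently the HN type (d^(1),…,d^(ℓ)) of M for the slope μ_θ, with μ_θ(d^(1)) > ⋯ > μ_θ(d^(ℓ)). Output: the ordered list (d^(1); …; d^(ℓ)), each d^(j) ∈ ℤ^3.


Interval decomposition of M: I[1,1], I[2,2], I[2,3]^3, I[3,3].
HN type (ℓ=4): μ^(1)=22; μ^(2)=4; μ^(3)=-1/2; μ^(4)=-23

((0, 1, 0); (1, 0, 0); (0, 3, 3); (0, 0, 1))


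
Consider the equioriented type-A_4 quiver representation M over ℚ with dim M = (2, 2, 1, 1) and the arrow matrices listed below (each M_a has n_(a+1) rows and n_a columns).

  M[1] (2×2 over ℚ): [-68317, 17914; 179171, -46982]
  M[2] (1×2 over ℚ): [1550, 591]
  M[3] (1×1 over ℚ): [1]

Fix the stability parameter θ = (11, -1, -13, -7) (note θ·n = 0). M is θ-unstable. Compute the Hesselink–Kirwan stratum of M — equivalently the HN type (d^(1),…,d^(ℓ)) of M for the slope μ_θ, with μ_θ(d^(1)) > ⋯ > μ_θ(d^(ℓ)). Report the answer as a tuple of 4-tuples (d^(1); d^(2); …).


Via rank(M_{q-1}∘⋯∘M_p): M ≅ I[1,1], I[1,4], I[2,2].
μ_θ-semistable layers: μ^(1)=11; μ^(2)=-1; μ^(3)=-5/2

((1, 0, 0, 0); (0, 1, 0, 0); (1, 1, 1, 1))


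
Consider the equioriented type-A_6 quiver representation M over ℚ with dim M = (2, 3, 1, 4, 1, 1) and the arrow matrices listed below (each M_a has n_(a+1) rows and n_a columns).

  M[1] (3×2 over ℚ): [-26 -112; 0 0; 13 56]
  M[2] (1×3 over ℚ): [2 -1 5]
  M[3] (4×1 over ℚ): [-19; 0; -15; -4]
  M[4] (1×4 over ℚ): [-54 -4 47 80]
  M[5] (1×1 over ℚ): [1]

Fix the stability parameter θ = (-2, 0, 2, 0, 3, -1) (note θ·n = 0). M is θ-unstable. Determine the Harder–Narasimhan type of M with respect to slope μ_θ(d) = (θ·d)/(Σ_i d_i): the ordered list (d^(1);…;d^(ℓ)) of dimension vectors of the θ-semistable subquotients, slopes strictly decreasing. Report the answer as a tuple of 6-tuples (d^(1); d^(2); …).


Via rank(M_{q-1}∘⋯∘M_p): M ≅ I[1,1], I[1,6], I[2,2]^2, I[4,4]^3.
μ_θ-semistable layers: μ^(1)=1; μ^(2)=0; μ^(3)=-2

((0, 0, 1, 1, 1, 1); (0, 3, 0, 3, 0, 0); (2, 0, 0, 0, 0, 0))


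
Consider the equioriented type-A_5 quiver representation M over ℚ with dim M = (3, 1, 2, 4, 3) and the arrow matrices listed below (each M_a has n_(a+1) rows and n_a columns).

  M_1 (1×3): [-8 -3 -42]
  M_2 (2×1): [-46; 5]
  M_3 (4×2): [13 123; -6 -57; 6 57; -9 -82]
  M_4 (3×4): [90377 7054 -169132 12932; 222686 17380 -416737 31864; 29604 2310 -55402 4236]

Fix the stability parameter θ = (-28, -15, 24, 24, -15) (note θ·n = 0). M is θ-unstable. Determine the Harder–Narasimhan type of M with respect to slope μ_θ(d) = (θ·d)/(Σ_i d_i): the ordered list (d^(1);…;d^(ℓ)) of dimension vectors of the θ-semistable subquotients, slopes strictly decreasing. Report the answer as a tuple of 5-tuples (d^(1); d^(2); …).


Interval decomposition of M: I[1,1]^2, I[1,5], I[3,5], I[4,4], I[4,5].
HN type (ℓ=5): μ^(1)=24; μ^(2)=11; μ^(3)=9/2; μ^(4)=-15; μ^(5)=-28

((0, 0, 0, 1, 0); (0, 0, 2, 2, 2); (0, 0, 0, 1, 1); (0, 1, 0, 0, 0); (3, 0, 0, 0, 0))
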